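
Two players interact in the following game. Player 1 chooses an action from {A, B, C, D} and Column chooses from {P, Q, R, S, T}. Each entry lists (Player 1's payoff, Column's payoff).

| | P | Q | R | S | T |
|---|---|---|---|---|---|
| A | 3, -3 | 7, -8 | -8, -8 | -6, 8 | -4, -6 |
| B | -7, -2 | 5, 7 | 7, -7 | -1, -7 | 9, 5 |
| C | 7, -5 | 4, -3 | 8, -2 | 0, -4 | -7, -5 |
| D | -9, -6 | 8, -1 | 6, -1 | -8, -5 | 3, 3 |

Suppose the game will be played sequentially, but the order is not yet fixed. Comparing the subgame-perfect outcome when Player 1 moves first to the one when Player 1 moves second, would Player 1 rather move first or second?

second

If Player 1 leads: Column's best replies are A→S, B→Q, C→R, D→T; Player 1's induced payoffs -6, 5, 8, 3; outcome (C, R), payoffs (8, -2).
If Column leads: Player 1's best replies are P→C, Q→D, R→C, S→C, T→B; Column's induced payoffs -5, -1, -2, -4, 5; outcome (B, T), payoffs (9, 5).
Player 1 gets 8 moving first and 9 moving second, so Player 1 prefers to move second.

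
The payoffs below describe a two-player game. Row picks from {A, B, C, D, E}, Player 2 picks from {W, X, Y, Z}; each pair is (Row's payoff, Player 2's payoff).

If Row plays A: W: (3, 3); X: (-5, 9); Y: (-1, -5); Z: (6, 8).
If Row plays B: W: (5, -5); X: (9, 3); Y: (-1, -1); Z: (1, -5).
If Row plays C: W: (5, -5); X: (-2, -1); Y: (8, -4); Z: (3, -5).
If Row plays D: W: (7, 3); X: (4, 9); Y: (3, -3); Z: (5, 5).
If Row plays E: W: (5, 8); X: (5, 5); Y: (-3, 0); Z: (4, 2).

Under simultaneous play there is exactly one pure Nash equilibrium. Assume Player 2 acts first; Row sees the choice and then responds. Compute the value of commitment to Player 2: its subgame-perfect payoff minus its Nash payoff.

Backward induction with Player 2 moving first.
- W: Row compares 3, 5, 5, 7, 5 and picks D; Player 2 would get 3.
- X: Row compares -5, 9, -2, 4, 5 and picks B; Player 2 would get 3.
- Y: Row compares -1, -1, 8, 3, -3 and picks C; Player 2 would get -4.
- Z: Row compares 6, 1, 3, 5, 4 and picks A; Player 2 would get 8.
Maximizing over 3, 3, -4, 8, Player 2 chooses Z. Subgame-perfect outcome: (A, Z) with payoffs (6, 8).
Now find the simultaneous Nash equilibrium.
Row's best replies: W→D; X→B; Y→C; Z→A.
Player 2's best replies: A→X; B→X; C→X; D→X; E→W.
The unique mutual best reply is (B, X), giving (9, 3).
Player 2's commitment gain: 8 − 3 = 5.

5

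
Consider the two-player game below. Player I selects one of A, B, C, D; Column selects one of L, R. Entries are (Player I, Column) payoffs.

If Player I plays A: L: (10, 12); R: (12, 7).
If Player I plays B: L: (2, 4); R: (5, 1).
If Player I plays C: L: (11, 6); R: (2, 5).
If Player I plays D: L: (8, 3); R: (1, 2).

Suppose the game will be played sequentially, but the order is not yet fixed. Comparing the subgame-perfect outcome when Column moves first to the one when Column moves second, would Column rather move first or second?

If Player I leads: Column's best replies are A→L, B→L, C→L, D→L; Player I's induced payoffs 10, 2, 11, 8; outcome (C, L), payoffs (11, 6).
If Column leads: Player I's best replies are L→C, R→A; Column's induced payoffs 6, 7; outcome (A, R), payoffs (12, 7).
Column gets 7 moving first and 6 moving second, so Column prefers to move first.

first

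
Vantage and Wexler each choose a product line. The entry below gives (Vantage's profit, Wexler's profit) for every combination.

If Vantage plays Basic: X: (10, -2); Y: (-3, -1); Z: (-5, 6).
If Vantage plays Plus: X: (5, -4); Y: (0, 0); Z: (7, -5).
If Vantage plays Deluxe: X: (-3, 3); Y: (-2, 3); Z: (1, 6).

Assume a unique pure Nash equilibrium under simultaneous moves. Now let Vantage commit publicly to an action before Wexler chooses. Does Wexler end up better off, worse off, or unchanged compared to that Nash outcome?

better off

Wexler best-responds to each possible Vantage move:
- Basic: BR = Z, leader payoff -5.
- Plus: BR = Y, leader payoff 0.
- Deluxe: BR = Z, leader payoff 1.
Among -5, 0, 1, the best is 1 at Deluxe. Subgame-perfect outcome: (Deluxe, Z) with payoffs (1, 6).
Under simultaneous play:
Vantage's best replies: X→Basic; Y→Plus; Z→Plus.
Wexler's best replies: Basic→Z; Plus→Y; Deluxe→Z.
The unique mutual best reply is (Plus, Y), giving (0, 0).
Wexler earns 6 sequentially versus 0 at the Nash outcome: better off.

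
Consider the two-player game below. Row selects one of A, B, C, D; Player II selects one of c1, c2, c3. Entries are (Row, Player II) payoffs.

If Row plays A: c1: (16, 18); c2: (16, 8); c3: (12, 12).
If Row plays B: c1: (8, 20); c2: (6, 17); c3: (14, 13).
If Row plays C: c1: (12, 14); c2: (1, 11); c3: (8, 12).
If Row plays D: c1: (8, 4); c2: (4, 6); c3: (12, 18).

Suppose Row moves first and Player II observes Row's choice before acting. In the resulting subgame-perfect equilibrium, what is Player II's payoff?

18

Work backward from Player II's decision.
- A: BR = c1, leader payoff 16.
- B: BR = c1, leader payoff 8.
- C: BR = c1, leader payoff 12.
- D: BR = c3, leader payoff 12.
Among 16, 8, 12, 12, the best is 16 at A. Subgame-perfect outcome: (A, c1) with payoffs (16, 18).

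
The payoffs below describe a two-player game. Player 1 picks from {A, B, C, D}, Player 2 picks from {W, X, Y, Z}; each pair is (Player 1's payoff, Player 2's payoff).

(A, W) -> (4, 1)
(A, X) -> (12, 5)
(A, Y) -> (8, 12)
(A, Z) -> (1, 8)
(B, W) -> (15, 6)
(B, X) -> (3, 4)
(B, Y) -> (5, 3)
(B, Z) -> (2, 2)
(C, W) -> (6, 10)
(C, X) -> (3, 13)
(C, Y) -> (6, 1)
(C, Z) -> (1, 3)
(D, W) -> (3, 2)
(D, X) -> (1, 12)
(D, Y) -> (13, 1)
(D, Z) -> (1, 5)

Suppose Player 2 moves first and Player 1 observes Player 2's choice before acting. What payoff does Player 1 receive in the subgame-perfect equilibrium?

15

Work backward from Player 1's decision.
- W: BR = B, leader payoff 6.
- X: BR = A, leader payoff 5.
- Y: BR = D, leader payoff 1.
- Z: BR = B, leader payoff 2.
Among 6, 5, 1, 2, the best is 6 at W. Subgame-perfect outcome: (B, W) with payoffs (15, 6).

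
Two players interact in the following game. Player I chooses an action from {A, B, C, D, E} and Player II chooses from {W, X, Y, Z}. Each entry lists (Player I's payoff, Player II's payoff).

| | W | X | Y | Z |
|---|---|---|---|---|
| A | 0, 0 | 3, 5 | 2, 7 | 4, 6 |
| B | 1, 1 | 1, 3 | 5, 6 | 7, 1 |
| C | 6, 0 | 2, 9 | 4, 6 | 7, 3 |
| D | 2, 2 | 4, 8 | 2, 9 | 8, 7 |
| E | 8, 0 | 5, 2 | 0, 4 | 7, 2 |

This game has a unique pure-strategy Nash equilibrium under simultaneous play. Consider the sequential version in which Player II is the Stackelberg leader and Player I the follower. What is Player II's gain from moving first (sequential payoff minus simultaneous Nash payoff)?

Player I best-responds to each possible Player II move:
- W: BR = E, leader payoff 0.
- X: BR = E, leader payoff 2.
- Y: BR = B, leader payoff 6.
- Z: BR = D, leader payoff 7.
Among 0, 2, 6, 7, the best is 7 at Z. Subgame-perfect outcome: (D, Z) with payoffs (8, 7).
Now find the simultaneous Nash equilibrium.
Player I's best replies: W→E; X→E; Y→B; Z→D.
Player II's best replies: A→Y; B→Y; C→X; D→Y; E→Y.
The unique mutual best reply is (B, Y), giving (5, 6).
Player II's commitment gain: 7 − 6 = 1.

1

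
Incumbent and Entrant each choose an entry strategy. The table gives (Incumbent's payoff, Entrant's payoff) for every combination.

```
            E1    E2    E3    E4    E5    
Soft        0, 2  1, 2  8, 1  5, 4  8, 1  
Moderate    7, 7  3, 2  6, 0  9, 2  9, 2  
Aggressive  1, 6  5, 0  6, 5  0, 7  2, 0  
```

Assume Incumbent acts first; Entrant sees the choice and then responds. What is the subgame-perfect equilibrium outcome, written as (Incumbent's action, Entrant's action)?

Solve by backward induction (Incumbent leads).
- Soft → Entrant plays E4 (best of 2, 2, 1, 4, 1); Incumbent gets 5.
- Moderate → Entrant plays E1 (best of 7, 2, 0, 2, 2); Incumbent gets 7.
- Aggressive → Entrant plays E4 (best of 6, 0, 5, 7, 0); Incumbent gets 0.
Incumbent's induced payoffs are 5, 7, 0, so Incumbent commits to Moderate. Subgame-perfect outcome: (Moderate, E1) with payoffs (7, 7).

(Moderate, E1)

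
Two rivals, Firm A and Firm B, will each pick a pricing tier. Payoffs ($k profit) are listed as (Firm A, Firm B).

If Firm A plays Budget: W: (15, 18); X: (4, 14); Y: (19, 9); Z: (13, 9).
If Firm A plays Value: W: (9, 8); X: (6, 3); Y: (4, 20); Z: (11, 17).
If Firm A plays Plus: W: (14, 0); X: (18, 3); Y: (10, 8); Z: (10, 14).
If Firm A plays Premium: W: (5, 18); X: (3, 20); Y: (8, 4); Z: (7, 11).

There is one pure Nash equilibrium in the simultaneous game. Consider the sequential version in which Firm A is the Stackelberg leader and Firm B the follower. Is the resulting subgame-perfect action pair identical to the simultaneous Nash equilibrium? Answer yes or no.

Solve by backward induction (Firm A leads).
- Budget → Firm B plays W (best of 18, 14, 9, 9); Firm A gets 15.
- Value → Firm B plays Y (best of 8, 3, 20, 17); Firm A gets 4.
- Plus → Firm B plays Z (best of 0, 3, 8, 14); Firm A gets 10.
- Premium → Firm B plays X (best of 18, 20, 4, 11); Firm A gets 3.
Maximizing over 15, 4, 10, 3, Firm A chooses Budget. Subgame-perfect outcome: (Budget, W) with payoffs (15, 18).
For the simultaneous game, intersect best replies.
Firm A's best replies: W→Budget; X→Plus; Y→Budget; Z→Budget.
Firm B's best replies: Budget→W; Value→Y; Plus→Z; Premium→X.
Only (Budget, W) has each player best-responding; Nash payoffs (15, 18).
Sequential outcome (Budget, W) coincides with the Nash profile (Budget, W).

yes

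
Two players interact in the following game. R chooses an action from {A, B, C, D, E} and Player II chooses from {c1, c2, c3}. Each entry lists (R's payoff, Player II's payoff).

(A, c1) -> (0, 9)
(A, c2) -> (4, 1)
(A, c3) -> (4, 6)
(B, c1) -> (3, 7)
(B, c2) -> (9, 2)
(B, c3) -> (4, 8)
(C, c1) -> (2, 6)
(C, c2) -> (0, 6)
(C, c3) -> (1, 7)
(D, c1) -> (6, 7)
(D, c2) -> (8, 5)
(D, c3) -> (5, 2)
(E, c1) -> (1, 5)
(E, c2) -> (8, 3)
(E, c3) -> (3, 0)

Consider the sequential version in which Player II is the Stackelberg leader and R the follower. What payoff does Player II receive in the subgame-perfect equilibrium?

Work backward from R's decision.
- c1: BR = D, leader payoff 7.
- c2: BR = B, leader payoff 2.
- c3: BR = D, leader payoff 2.
Player II's induced payoffs are 7, 2, 2, so Player II commits to c1. Subgame-perfect outcome: (D, c1) with payoffs (6, 7).

7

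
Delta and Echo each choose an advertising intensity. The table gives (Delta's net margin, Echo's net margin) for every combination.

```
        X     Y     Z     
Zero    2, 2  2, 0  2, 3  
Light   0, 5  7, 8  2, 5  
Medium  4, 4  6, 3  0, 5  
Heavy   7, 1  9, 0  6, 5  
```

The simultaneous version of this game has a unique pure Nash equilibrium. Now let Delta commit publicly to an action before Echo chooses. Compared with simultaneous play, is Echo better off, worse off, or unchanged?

Solve by backward induction (Delta leads).
- Zero: Echo compares 2, 0, 3 and picks Z; Delta would get 2.
- Light: Echo compares 5, 8, 5 and picks Y; Delta would get 7.
- Medium: Echo compares 4, 3, 5 and picks Z; Delta would get 0.
- Heavy: Echo compares 1, 0, 5 and picks Z; Delta would get 6.
Among 2, 7, 0, 6, the best is 7 at Light. Subgame-perfect outcome: (Light, Y) with payoffs (7, 8).
Under simultaneous play:
Delta's best replies: X→Heavy; Y→Heavy; Z→Heavy.
Echo's best replies: Zero→Z; Light→Y; Medium→Z; Heavy→Z.
Only (Heavy, Z) has each player best-responding; Nash payoffs (6, 5).
Echo earns 8 sequentially versus 5 at the Nash outcome: better off.

better off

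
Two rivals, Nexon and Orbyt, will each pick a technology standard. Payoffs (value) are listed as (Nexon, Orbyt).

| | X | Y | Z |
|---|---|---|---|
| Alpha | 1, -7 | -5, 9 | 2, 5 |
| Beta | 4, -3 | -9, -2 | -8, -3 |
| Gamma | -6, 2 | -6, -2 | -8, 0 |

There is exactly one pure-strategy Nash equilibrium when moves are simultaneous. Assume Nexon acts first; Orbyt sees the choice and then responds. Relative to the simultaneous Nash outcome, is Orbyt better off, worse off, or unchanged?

unchanged

Orbyt best-responds to each possible Nexon move:
- Alpha: BR = Y, leader payoff -5.
- Beta: BR = Y, leader payoff -9.
- Gamma: BR = X, leader payoff -6.
Nexon's induced payoffs are -5, -9, -6, so Nexon commits to Alpha. Subgame-perfect outcome: (Alpha, Y) with payoffs (-5, 9).
Under simultaneous play:
Nexon's best replies: X→Beta; Y→Alpha; Z→Alpha.
Orbyt's best replies: Alpha→Y; Beta→Y; Gamma→X.
Only (Alpha, Y) has each player best-responding; Nash payoffs (-5, 9).
Orbyt earns 9 sequentially versus 9 at the Nash outcome: unchanged.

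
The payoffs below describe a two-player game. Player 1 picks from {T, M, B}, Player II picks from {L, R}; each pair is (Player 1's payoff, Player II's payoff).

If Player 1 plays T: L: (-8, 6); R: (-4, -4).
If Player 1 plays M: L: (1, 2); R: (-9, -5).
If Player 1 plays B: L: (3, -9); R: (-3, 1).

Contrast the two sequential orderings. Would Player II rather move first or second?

If Player 1 leads: Player II's best replies are T→L, M→L, B→R; Player 1's induced payoffs -8, 1, -3; outcome (M, L), payoffs (1, 2).
If Player II leads: Player 1's best replies are L→B, R→B; Player II's induced payoffs -9, 1; outcome (B, R), payoffs (-3, 1).
Player II gets 1 moving first and 2 moving second, so Player II prefers to move second.

second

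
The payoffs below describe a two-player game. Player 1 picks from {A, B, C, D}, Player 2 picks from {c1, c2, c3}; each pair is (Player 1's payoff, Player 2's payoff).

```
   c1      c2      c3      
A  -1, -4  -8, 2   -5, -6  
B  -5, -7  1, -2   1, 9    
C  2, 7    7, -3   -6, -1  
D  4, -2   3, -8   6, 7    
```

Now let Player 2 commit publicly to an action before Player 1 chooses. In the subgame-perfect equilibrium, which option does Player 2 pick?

c3

Backward induction with Player 2 moving first.
- c1 → Player 1 plays D (best of -1, -5, 2, 4); Player 2 gets -2.
- c2 → Player 1 plays C (best of -8, 1, 7, 3); Player 2 gets -3.
- c3 → Player 1 plays D (best of -5, 1, -6, 6); Player 2 gets 7.
Maximizing over -2, -3, 7, Player 2 chooses c3. Subgame-perfect outcome: (D, c3) with payoffs (6, 7).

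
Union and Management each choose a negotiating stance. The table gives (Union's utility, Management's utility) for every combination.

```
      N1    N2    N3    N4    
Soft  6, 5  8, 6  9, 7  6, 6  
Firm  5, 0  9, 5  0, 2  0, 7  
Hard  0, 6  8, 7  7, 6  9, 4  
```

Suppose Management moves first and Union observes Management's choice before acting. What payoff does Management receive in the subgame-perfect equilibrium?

7

Backward induction with Management moving first.
- N1: Union compares 6, 5, 0 and picks Soft; Management would get 5.
- N2: Union compares 8, 9, 8 and picks Firm; Management would get 5.
- N3: Union compares 9, 0, 7 and picks Soft; Management would get 7.
- N4: Union compares 6, 0, 9 and picks Hard; Management would get 4.
Management's induced payoffs are 5, 5, 7, 4, so Management commits to N3. Subgame-perfect outcome: (Soft, N3) with payoffs (9, 7).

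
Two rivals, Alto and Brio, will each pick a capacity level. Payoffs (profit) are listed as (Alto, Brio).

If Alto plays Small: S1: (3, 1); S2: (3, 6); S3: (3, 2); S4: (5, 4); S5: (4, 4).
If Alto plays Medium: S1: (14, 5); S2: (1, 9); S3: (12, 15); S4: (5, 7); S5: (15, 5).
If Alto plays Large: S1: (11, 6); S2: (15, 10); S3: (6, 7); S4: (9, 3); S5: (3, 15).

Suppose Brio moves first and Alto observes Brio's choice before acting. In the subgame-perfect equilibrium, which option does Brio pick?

S3

Backward induction with Brio moving first.
- S1: BR = Medium, leader payoff 5.
- S2: BR = Large, leader payoff 10.
- S3: BR = Medium, leader payoff 15.
- S4: BR = Large, leader payoff 3.
- S5: BR = Medium, leader payoff 5.
Brio's induced payoffs are 5, 10, 15, 3, 5, so Brio commits to S3. Subgame-perfect outcome: (Medium, S3) with payoffs (12, 15).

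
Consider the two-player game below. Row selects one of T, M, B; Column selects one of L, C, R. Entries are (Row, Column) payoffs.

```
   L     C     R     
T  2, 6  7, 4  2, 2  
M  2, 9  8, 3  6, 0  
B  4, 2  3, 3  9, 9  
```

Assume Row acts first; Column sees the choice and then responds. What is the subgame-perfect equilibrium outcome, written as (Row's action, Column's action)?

Solve by backward induction (Row leads).
- T → Column plays L (best of 6, 4, 2); Row gets 2.
- M → Column plays L (best of 9, 3, 0); Row gets 2.
- B → Column plays R (best of 2, 3, 9); Row gets 9.
Row's induced payoffs are 2, 2, 9, so Row commits to B. Subgame-perfect outcome: (B, R) with payoffs (9, 9).

(B, R)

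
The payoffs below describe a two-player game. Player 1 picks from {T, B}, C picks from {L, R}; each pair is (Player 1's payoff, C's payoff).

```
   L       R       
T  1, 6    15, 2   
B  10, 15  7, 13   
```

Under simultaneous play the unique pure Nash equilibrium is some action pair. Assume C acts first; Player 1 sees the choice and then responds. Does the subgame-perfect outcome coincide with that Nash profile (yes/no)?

yes

Backward induction with C moving first.
- L → Player 1 plays B (best of 1, 10); C gets 15.
- R → Player 1 plays T (best of 15, 7); C gets 2.
Among 15, 2, the best is 15 at L. Subgame-perfect outcome: (B, L) with payoffs (10, 15).
Under simultaneous play:
Player 1's best replies: L→B; R→T.
C's best replies: T→L; B→L.
The unique mutual best reply is (B, L), giving (10, 15).
Sequential outcome (B, L) coincides with the Nash profile (B, L).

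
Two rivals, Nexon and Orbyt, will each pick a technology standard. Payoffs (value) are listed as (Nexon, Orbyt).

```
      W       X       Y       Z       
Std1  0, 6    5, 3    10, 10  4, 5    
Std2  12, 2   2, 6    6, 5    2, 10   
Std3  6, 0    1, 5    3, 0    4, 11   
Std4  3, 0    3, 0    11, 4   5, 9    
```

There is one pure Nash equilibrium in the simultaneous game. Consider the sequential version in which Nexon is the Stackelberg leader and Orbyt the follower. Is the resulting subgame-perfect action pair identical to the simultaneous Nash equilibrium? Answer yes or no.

Orbyt best-responds to each possible Nexon move:
- Std1: Orbyt compares 6, 3, 10, 5 and picks Y; Nexon would get 10.
- Std2: Orbyt compares 2, 6, 5, 10 and picks Z; Nexon would get 2.
- Std3: Orbyt compares 0, 5, 0, 11 and picks Z; Nexon would get 4.
- Std4: Orbyt compares 0, 0, 4, 9 and picks Z; Nexon would get 5.
Maximizing over 10, 2, 4, 5, Nexon chooses Std1. Subgame-perfect outcome: (Std1, Y) with payoffs (10, 10).
Under simultaneous play:
Nexon's best replies: W→Std2; X→Std1; Y→Std4; Z→Std4.
Orbyt's best replies: Std1→Y; Std2→Z; Std3→Z; Std4→Z.
Only (Std4, Z) has each player best-responding; Nash payoffs (5, 9).
Sequential outcome (Std1, Y) differs from the Nash profile (Std4, Z).

no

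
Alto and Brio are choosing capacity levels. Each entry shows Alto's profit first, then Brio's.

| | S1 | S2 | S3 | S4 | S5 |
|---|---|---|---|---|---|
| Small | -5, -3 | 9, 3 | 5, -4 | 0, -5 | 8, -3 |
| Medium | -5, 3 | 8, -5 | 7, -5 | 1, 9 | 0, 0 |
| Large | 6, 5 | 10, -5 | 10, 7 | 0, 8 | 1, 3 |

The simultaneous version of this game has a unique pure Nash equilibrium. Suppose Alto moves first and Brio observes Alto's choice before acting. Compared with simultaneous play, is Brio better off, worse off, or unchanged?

worse off

Backward induction with Alto moving first.
- Small → Brio plays S2 (best of -3, 3, -4, -5, -3); Alto gets 9.
- Medium → Brio plays S4 (best of 3, -5, -5, 9, 0); Alto gets 1.
- Large → Brio plays S4 (best of 5, -5, 7, 8, 3); Alto gets 0.
Among 9, 1, 0, the best is 9 at Small. Subgame-perfect outcome: (Small, S2) with payoffs (9, 3).
Now find the simultaneous Nash equilibrium.
Alto's best replies: S1→Large; S2→Large; S3→Large; S4→Medium; S5→Small.
Brio's best replies: Small→S2; Medium→S4; Large→S4.
The unique mutual best reply is (Medium, S4), giving (1, 9).
Brio earns 3 sequentially versus 9 at the Nash outcome: worse off.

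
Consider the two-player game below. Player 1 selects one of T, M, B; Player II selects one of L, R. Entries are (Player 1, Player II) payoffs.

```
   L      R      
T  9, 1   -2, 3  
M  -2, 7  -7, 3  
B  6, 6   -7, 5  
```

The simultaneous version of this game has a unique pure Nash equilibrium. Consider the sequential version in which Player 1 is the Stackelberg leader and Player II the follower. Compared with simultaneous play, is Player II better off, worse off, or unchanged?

Work backward from Player II's decision.
- T → Player II plays R (best of 1, 3); Player 1 gets -2.
- M → Player II plays L (best of 7, 3); Player 1 gets -2.
- B → Player II plays L (best of 6, 5); Player 1 gets 6.
Among -2, -2, 6, the best is 6 at B. Subgame-perfect outcome: (B, L) with payoffs (6, 6).
For the simultaneous game, intersect best replies.
Player 1's best replies: L→T; R→T.
Player II's best replies: T→R; M→L; B→L.
The unique mutual best reply is (T, R), giving (-2, 3).
Player II earns 6 sequentially versus 3 at the Nash outcome: better off.

better off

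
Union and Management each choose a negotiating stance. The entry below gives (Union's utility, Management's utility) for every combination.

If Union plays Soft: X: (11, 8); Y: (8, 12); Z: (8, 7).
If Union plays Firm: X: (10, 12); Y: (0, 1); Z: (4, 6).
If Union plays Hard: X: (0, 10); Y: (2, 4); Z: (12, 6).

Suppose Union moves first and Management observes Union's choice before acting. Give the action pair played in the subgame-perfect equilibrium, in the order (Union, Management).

Solve by backward induction (Union leads).
- Soft: Management compares 8, 12, 7 and picks Y; Union would get 8.
- Firm: Management compares 12, 1, 6 and picks X; Union would get 10.
- Hard: Management compares 10, 4, 6 and picks X; Union would get 0.
Union's induced payoffs are 8, 10, 0, so Union commits to Firm. Subgame-perfect outcome: (Firm, X) with payoffs (10, 12).

(Firm, X)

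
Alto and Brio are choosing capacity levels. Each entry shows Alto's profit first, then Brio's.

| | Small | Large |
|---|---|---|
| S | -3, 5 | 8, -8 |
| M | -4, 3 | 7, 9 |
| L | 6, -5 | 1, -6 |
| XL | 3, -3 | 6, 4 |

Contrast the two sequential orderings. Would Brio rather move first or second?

If Alto leads: Brio's best replies are S→Small, M→Large, L→Small, XL→Large; Alto's induced payoffs -3, 7, 6, 6; outcome (M, Large), payoffs (7, 9).
If Brio leads: Alto's best replies are Small→L, Large→S; Brio's induced payoffs -5, -8; outcome (L, Small), payoffs (6, -5).
Brio gets -5 moving first and 9 moving second, so Brio prefers to move second.

second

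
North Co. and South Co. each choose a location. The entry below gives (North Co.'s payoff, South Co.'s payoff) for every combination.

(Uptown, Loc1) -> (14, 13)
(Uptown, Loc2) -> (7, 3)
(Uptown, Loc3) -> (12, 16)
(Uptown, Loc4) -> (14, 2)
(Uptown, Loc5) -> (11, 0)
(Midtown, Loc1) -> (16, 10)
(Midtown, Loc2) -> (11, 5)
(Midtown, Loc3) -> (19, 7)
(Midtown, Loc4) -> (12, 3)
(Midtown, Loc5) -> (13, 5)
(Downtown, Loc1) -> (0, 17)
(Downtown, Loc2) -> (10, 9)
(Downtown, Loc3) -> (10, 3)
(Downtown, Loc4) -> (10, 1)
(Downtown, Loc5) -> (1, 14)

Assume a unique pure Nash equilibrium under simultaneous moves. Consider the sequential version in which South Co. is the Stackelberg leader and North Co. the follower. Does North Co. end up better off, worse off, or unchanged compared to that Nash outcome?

unchanged

Work backward from North Co.'s decision.
- Loc1: North Co. compares 14, 16, 0 and picks Midtown; South Co. would get 10.
- Loc2: North Co. compares 7, 11, 10 and picks Midtown; South Co. would get 5.
- Loc3: North Co. compares 12, 19, 10 and picks Midtown; South Co. would get 7.
- Loc4: North Co. compares 14, 12, 10 and picks Uptown; South Co. would get 2.
- Loc5: North Co. compares 11, 13, 1 and picks Midtown; South Co. would get 5.
Among 10, 5, 7, 2, 5, the best is 10 at Loc1. Subgame-perfect outcome: (Midtown, Loc1) with payoffs (16, 10).
Under simultaneous play:
North Co.'s best replies: Loc1→Midtown; Loc2→Midtown; Loc3→Midtown; Loc4→Uptown; Loc5→Midtown.
South Co.'s best replies: Uptown→Loc3; Midtown→Loc1; Downtown→Loc1.
Only (Midtown, Loc1) has each player best-responding; Nash payoffs (16, 10).
North Co. earns 16 sequentially versus 16 at the Nash outcome: unchanged.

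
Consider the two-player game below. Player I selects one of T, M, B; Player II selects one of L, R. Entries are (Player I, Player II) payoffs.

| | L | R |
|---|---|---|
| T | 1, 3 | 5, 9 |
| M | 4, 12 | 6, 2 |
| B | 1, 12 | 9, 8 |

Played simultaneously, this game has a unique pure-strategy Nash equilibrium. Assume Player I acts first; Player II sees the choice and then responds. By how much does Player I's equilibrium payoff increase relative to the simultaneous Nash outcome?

Work backward from Player II's decision.
- T: Player II compares 3, 9 and picks R; Player I would get 5.
- M: Player II compares 12, 2 and picks L; Player I would get 4.
- B: Player II compares 12, 8 and picks L; Player I would get 1.
Maximizing over 5, 4, 1, Player I chooses T. Subgame-perfect outcome: (T, R) with payoffs (5, 9).
For the simultaneous game, intersect best replies.
Player I's best replies: L→M; R→B.
Player II's best replies: T→R; M→L; B→L.
The unique mutual best reply is (M, L), giving (4, 12).
Player I's commitment gain: 5 − 4 = 1.

1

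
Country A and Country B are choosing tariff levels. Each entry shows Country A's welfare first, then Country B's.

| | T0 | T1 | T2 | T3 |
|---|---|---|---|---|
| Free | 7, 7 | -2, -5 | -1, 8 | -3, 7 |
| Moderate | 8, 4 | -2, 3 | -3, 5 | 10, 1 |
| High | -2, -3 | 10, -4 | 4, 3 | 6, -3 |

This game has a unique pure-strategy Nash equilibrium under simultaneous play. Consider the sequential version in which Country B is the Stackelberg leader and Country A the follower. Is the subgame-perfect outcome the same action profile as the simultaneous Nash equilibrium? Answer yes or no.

Backward induction with Country B moving first.
- T0 → Country A plays Moderate (best of 7, 8, -2); Country B gets 4.
- T1 → Country A plays High (best of -2, -2, 10); Country B gets -4.
- T2 → Country A plays High (best of -1, -3, 4); Country B gets 3.
- T3 → Country A plays Moderate (best of -3, 10, 6); Country B gets 1.
Among 4, -4, 3, 1, the best is 4 at T0. Subgame-perfect outcome: (Moderate, T0) with payoffs (8, 4).
For the simultaneous game, intersect best replies.
Country A's best replies: T0→Moderate; T1→High; T2→High; T3→Moderate.
Country B's best replies: Free→T2; Moderate→T2; High→T2.
Only (High, T2) has each player best-responding; Nash payoffs (4, 3).
Sequential outcome (Moderate, T0) differs from the Nash profile (High, T2).

no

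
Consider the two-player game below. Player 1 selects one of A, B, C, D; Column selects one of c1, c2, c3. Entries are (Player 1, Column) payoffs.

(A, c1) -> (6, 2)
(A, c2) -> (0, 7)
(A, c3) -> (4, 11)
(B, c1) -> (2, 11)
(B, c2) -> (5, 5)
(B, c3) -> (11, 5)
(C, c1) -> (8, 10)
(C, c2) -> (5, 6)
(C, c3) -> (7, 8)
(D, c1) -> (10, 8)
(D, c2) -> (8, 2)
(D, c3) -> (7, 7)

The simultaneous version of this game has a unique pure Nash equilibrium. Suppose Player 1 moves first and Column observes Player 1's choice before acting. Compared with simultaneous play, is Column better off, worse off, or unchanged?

Work backward from Column's decision.
- A: BR = c3, leader payoff 4.
- B: BR = c1, leader payoff 2.
- C: BR = c1, leader payoff 8.
- D: BR = c1, leader payoff 10.
Player 1's induced payoffs are 4, 2, 8, 10, so Player 1 commits to D. Subgame-perfect outcome: (D, c1) with payoffs (10, 8).
Now find the simultaneous Nash equilibrium.
Player 1's best replies: c1→D; c2→D; c3→B.
Column's best replies: A→c3; B→c1; C→c1; D→c1.
Only (D, c1) has each player best-responding; Nash payoffs (10, 8).
Column earns 8 sequentially versus 8 at the Nash outcome: unchanged.

unchanged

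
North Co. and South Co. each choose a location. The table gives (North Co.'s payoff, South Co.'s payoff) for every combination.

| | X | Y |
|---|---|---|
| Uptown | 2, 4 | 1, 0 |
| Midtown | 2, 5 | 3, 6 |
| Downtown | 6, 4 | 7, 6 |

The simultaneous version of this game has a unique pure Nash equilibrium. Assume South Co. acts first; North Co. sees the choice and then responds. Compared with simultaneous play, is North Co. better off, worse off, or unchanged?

unchanged

Solve by backward induction (South Co. leads).
- X → North Co. plays Downtown (best of 2, 2, 6); South Co. gets 4.
- Y → North Co. plays Downtown (best of 1, 3, 7); South Co. gets 6.
South Co.'s induced payoffs are 4, 6, so South Co. commits to Y. Subgame-perfect outcome: (Downtown, Y) with payoffs (7, 6).
Now find the simultaneous Nash equilibrium.
North Co.'s best replies: X→Downtown; Y→Downtown.
South Co.'s best replies: Uptown→X; Midtown→Y; Downtown→Y.
Only (Downtown, Y) has each player best-responding; Nash payoffs (7, 6).
North Co. earns 7 sequentially versus 7 at the Nash outcome: unchanged.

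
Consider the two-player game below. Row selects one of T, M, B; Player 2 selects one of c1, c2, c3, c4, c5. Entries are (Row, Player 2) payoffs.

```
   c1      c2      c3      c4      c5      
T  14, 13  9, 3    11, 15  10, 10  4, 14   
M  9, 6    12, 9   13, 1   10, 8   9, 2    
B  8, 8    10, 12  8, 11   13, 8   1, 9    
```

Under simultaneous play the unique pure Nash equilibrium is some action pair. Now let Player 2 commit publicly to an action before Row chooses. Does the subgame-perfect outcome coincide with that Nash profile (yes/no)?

no

Work backward from Row's decision.
- c1: BR = T, leader payoff 13.
- c2: BR = M, leader payoff 9.
- c3: BR = M, leader payoff 1.
- c4: BR = B, leader payoff 8.
- c5: BR = M, leader payoff 2.
Player 2's induced payoffs are 13, 9, 1, 8, 2, so Player 2 commits to c1. Subgame-perfect outcome: (T, c1) with payoffs (14, 13).
Now find the simultaneous Nash equilibrium.
Row's best replies: c1→T; c2→M; c3→M; c4→B; c5→M.
Player 2's best replies: T→c3; M→c2; B→c2.
The unique mutual best reply is (M, c2), giving (12, 9).
Sequential outcome (T, c1) differs from the Nash profile (M, c2).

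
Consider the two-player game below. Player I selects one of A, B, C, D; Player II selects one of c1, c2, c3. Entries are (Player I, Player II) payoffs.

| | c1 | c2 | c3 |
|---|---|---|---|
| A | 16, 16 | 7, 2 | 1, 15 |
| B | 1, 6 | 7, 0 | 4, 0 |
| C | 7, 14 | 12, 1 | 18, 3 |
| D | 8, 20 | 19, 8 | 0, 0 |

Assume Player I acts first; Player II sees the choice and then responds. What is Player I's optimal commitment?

Solve by backward induction (Player I leads).
- A → Player II plays c1 (best of 16, 2, 15); Player I gets 16.
- B → Player II plays c1 (best of 6, 0, 0); Player I gets 1.
- C → Player II plays c1 (best of 14, 1, 3); Player I gets 7.
- D → Player II plays c1 (best of 20, 8, 0); Player I gets 8.
Player I's induced payoffs are 16, 1, 7, 8, so Player I commits to A. Subgame-perfect outcome: (A, c1) with payoffs (16, 16).

A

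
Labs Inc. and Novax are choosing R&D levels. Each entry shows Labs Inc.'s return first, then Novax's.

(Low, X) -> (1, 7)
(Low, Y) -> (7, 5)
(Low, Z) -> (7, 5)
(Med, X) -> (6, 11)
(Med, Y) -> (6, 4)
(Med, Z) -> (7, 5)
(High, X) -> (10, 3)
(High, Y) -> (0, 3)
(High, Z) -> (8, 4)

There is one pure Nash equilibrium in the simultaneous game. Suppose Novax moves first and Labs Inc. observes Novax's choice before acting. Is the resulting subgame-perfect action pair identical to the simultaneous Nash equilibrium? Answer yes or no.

Labs Inc. best-responds to each possible Novax move:
- X: BR = High, leader payoff 3.
- Y: BR = Low, leader payoff 5.
- Z: BR = High, leader payoff 4.
Among 3, 5, 4, the best is 5 at Y. Subgame-perfect outcome: (Low, Y) with payoffs (7, 5).
For the simultaneous game, intersect best replies.
Labs Inc.'s best replies: X→High; Y→Low; Z→High.
Novax's best replies: Low→X; Med→X; High→Z.
Only (High, Z) has each player best-responding; Nash payoffs (8, 4).
Sequential outcome (Low, Y) differs from the Nash profile (High, Z).

no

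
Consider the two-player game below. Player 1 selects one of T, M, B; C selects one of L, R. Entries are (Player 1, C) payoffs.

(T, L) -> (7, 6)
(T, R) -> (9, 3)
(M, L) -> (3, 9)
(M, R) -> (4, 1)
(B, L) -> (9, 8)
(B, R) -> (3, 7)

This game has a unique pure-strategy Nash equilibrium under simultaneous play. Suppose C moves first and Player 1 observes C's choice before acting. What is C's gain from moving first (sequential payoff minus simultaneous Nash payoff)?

Backward induction with C moving first.
- L → Player 1 plays B (best of 7, 3, 9); C gets 8.
- R → Player 1 plays T (best of 9, 4, 3); C gets 3.
Maximizing over 8, 3, C chooses L. Subgame-perfect outcome: (B, L) with payoffs (9, 8).
For the simultaneous game, intersect best replies.
Player 1's best replies: L→B; R→T.
C's best replies: T→L; M→L; B→L.
Only (B, L) has each player best-responding; Nash payoffs (9, 8).
C's commitment gain: 8 − 8 = 0.

0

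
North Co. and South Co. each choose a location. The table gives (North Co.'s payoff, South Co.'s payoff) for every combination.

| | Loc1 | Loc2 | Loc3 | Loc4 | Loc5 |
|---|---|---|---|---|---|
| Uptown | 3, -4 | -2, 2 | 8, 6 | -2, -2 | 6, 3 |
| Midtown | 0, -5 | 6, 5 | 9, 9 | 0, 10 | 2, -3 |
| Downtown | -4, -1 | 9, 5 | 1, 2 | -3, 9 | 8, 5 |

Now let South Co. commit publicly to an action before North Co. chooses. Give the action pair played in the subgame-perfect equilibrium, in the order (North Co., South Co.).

(Midtown, Loc4)

Solve by backward induction (South Co. leads).
- Loc1: North Co. compares 3, 0, -4 and picks Uptown; South Co. would get -4.
- Loc2: North Co. compares -2, 6, 9 and picks Downtown; South Co. would get 5.
- Loc3: North Co. compares 8, 9, 1 and picks Midtown; South Co. would get 9.
- Loc4: North Co. compares -2, 0, -3 and picks Midtown; South Co. would get 10.
- Loc5: North Co. compares 6, 2, 8 and picks Downtown; South Co. would get 5.
Among -4, 5, 9, 10, 5, the best is 10 at Loc4. Subgame-perfect outcome: (Midtown, Loc4) with payoffs (0, 10).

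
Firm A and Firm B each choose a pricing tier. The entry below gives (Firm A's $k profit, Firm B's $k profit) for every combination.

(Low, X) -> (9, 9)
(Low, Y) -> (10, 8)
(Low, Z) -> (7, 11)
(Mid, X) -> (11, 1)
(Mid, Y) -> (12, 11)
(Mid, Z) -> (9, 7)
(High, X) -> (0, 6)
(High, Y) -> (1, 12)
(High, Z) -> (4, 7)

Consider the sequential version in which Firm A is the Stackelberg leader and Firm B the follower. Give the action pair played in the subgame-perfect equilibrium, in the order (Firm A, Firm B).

(Mid, Y)

Solve by backward induction (Firm A leads).
- Low → Firm B plays Z (best of 9, 8, 11); Firm A gets 7.
- Mid → Firm B plays Y (best of 1, 11, 7); Firm A gets 12.
- High → Firm B plays Y (best of 6, 12, 7); Firm A gets 1.
Firm A's induced payoffs are 7, 12, 1, so Firm A commits to Mid. Subgame-perfect outcome: (Mid, Y) with payoffs (12, 11).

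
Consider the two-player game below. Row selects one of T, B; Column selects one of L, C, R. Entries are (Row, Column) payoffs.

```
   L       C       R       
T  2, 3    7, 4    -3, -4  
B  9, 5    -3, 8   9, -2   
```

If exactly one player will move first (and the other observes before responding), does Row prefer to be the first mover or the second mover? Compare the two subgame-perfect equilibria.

If Row leads: Column's best replies are T→C, B→C; Row's induced payoffs 7, -3; outcome (T, C), payoffs (7, 4).
If Column leads: Row's best replies are L→B, C→T, R→B; Column's induced payoffs 5, 4, -2; outcome (B, L), payoffs (9, 5).
Row gets 7 moving first and 9 moving second, so Row prefers to move second.

second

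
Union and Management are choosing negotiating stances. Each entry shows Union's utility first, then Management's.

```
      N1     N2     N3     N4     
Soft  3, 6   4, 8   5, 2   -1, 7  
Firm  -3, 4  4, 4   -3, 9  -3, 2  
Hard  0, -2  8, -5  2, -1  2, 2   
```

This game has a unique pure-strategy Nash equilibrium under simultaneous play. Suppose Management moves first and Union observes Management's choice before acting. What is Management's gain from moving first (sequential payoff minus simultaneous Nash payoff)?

Backward induction with Management moving first.
- N1 → Union plays Soft (best of 3, -3, 0); Management gets 6.
- N2 → Union plays Hard (best of 4, 4, 8); Management gets -5.
- N3 → Union plays Soft (best of 5, -3, 2); Management gets 2.
- N4 → Union plays Hard (best of -1, -3, 2); Management gets 2.
Among 6, -5, 2, 2, the best is 6 at N1. Subgame-perfect outcome: (Soft, N1) with payoffs (3, 6).
For the simultaneous game, intersect best replies.
Union's best replies: N1→Soft; N2→Hard; N3→Soft; N4→Hard.
Management's best replies: Soft→N2; Firm→N3; Hard→N4.
The unique mutual best reply is (Hard, N4), giving (2, 2).
Management's commitment gain: 6 − 2 = 4.

4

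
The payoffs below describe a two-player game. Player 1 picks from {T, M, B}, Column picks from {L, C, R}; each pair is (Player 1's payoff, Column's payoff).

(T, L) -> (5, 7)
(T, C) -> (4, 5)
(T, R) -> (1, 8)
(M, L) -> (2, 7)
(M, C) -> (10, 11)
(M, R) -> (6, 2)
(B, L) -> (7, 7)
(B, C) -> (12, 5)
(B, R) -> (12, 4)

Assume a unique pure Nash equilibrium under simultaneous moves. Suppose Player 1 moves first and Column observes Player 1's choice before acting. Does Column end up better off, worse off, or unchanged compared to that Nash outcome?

Solve by backward induction (Player 1 leads).
- T → Column plays R (best of 7, 5, 8); Player 1 gets 1.
- M → Column plays C (best of 7, 11, 2); Player 1 gets 10.
- B → Column plays L (best of 7, 5, 4); Player 1 gets 7.
Player 1's induced payoffs are 1, 10, 7, so Player 1 commits to M. Subgame-perfect outcome: (M, C) with payoffs (10, 11).
Now find the simultaneous Nash equilibrium.
Player 1's best replies: L→B; C→B; R→B.
Column's best replies: T→R; M→C; B→L.
Only (B, L) has each player best-responding; Nash payoffs (7, 7).
Column earns 11 sequentially versus 7 at the Nash outcome: better off.

better off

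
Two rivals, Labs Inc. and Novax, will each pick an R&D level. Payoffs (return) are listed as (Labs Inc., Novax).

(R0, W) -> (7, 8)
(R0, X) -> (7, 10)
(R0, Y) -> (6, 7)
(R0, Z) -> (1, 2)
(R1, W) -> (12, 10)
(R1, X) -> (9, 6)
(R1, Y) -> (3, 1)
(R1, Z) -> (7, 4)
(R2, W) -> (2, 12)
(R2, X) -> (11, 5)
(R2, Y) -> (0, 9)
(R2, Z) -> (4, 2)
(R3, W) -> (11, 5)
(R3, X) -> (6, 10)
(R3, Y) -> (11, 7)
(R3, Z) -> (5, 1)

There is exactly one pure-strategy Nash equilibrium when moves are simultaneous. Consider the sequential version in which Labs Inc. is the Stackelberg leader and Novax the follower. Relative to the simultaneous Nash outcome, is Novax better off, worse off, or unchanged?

Novax best-responds to each possible Labs Inc. move:
- R0: Novax compares 8, 10, 7, 2 and picks X; Labs Inc. would get 7.
- R1: Novax compares 10, 6, 1, 4 and picks W; Labs Inc. would get 12.
- R2: Novax compares 12, 5, 9, 2 and picks W; Labs Inc. would get 2.
- R3: Novax compares 5, 10, 7, 1 and picks X; Labs Inc. would get 6.
Among 7, 12, 2, 6, the best is 12 at R1. Subgame-perfect outcome: (R1, W) with payoffs (12, 10).
For the simultaneous game, intersect best replies.
Labs Inc.'s best replies: W→R1; X→R2; Y→R3; Z→R1.
Novax's best replies: R0→X; R1→W; R2→W; R3→X.
Only (R1, W) has each player best-responding; Nash payoffs (12, 10).
Novax earns 10 sequentially versus 10 at the Nash outcome: unchanged.

unchanged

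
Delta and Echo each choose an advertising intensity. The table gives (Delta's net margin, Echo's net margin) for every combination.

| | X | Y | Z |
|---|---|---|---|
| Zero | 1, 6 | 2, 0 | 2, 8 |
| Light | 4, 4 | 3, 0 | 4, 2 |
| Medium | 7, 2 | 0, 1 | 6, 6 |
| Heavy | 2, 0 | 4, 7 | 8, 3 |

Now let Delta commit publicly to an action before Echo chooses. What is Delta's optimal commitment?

Solve by backward induction (Delta leads).
- Zero: Echo compares 6, 0, 8 and picks Z; Delta would get 2.
- Light: Echo compares 4, 0, 2 and picks X; Delta would get 4.
- Medium: Echo compares 2, 1, 6 and picks Z; Delta would get 6.
- Heavy: Echo compares 0, 7, 3 and picks Y; Delta would get 4.
Maximizing over 2, 4, 6, 4, Delta chooses Medium. Subgame-perfect outcome: (Medium, Z) with payoffs (6, 6).

Medium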